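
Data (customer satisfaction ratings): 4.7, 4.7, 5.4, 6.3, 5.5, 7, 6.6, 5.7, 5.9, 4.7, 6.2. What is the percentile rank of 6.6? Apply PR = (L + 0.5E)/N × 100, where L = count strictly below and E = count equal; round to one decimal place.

N = 11.
Strictly below 6.6: 9. Equal to 6.6: 1.
PR = (9 + 0.5·1)/11 × 100 = 86.4

86.4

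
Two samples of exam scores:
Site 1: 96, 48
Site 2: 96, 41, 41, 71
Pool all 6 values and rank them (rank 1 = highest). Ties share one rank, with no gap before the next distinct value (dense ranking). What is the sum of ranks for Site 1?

Sorted (descending): 96, 96, 71, 48, 41, 41
The 2 values of 96 share dense rank 1.
The 2 values of 41 share dense rank 4.
Remaining distinct values take the next consecutive integers.
Site 1 values → pooled ranks: 96→1, 48→3
Rank sum = 1 + 3 = 4

4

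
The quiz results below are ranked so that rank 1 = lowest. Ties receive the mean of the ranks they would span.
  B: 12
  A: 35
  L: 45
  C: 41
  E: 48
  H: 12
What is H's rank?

Sorted (ascending): 12, 12, 35, 41, 45, 48
The 2 values of 12 occupy positions 1–2 → average rank (1+2)/2 = 1.5.
H has value 12 → rank 1.5.

1.5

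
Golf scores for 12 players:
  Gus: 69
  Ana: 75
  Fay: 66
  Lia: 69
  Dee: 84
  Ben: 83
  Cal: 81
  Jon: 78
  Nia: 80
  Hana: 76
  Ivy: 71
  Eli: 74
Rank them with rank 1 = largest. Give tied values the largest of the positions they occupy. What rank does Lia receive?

11

Sorted (descending): 84, 83, 81, 80, 78, 76, 75, 74, 71, 69, 69, 66
The 2 values of 69 occupy positions 10–11 → each gets rank 11.
Lia has value 69 → rank 11.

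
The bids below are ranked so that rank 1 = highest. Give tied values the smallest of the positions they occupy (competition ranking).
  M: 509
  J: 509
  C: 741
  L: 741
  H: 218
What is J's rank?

3

Sorted (descending): 741, 741, 509, 509, 218
The 2 values of 741 occupy positions 1–2 → each gets rank 1.
The 2 values of 509 occupy positions 3–4 → each gets rank 3.
J has value 509 → rank 3.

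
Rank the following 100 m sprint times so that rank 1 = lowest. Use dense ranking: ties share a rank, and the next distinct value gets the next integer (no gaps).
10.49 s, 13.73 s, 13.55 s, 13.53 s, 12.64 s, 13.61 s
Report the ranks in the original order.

Sorted (ascending): 10.49, 12.64, 13.53, 13.55, 13.61, 13.73
No ties — each value takes its position as its rank.

1, 6, 4, 3, 2, 5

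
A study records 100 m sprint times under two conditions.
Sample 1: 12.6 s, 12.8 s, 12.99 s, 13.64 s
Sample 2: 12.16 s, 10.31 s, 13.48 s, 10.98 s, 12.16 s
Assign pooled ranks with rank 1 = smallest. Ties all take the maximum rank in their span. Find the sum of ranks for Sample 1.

Sorted (ascending): 10.31, 10.98, 12.16, 12.16, 12.6, 12.8, 12.99, 13.48, 13.64
The 2 values of 12.16 occupy positions 3–4 → each gets rank 4.
Sample 1 values → pooled ranks: 12.6→5, 12.8→6, 12.99→7, 13.64→9
Rank sum = 5 + 6 + 7 + 9 = 27

27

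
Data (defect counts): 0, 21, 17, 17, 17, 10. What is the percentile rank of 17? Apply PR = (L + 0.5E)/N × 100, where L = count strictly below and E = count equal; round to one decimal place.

58.3

N = 6.
Strictly below 17: 2. Equal to 17: 3.
PR = (2 + 0.5·3)/6 × 100 = 58.3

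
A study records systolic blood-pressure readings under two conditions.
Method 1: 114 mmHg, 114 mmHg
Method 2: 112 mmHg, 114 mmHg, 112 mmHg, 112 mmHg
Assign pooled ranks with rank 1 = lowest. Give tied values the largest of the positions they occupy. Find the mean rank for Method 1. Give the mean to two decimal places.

6.00

Sorted (ascending): 112, 112, 112, 114, 114, 114
The 3 values of 112 occupy positions 1–3 → each gets rank 3.
The 3 values of 114 occupy positions 4–6 → each gets rank 6.
Method 1 values → pooled ranks: 114→6, 114→6
Mean rank = (6 + 6) / 2 = 6.00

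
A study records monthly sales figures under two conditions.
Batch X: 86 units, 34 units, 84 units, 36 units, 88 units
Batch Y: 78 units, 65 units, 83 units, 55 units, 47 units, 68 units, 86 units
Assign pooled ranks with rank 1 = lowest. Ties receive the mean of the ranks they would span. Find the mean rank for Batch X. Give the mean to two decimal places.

Sorted (ascending): 34, 36, 47, 55, 65, 68, 78, 83, 84, 86, 86, 88
The 2 values of 86 occupy positions 10–11 → average rank (10+11)/2 = 10.5.
Batch X values → pooled ranks: 86→10.5, 34→1, 84→9, 36→2, 88→12
Mean rank = (10.5 + 1 + 9 + 2 + 12) / 5 = 6.90

6.90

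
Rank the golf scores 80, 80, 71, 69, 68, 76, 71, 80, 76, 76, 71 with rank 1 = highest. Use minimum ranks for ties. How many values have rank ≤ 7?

Sorted (descending): 80, 80, 80, 76, 76, 76, 71, 71, 71, 69, 68
The 3 values of 80 occupy positions 1–3 → each gets rank 1.
The 3 values of 76 occupy positions 4–6 → each gets rank 4.
The 3 values of 71 occupy positions 7–9 → each gets rank 7.
Ranks ≤ 7: {1, 1, 1, 4, 4, 4, 7, 7, 7} → 9 values.

9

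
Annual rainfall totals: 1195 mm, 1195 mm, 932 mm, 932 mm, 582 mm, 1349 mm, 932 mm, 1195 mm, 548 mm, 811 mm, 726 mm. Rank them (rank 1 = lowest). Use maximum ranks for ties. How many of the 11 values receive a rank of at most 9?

7

Sorted (ascending): 548, 582, 726, 811, 932, 932, 932, 1195, 1195, 1195, 1349
The 3 values of 932 occupy positions 5–7 → each gets rank 7.
The 3 values of 1195 occupy positions 8–10 → each gets rank 10.
Ranks ≤ 9: {1, 2, 3, 4, 7, 7, 7} → 7 values.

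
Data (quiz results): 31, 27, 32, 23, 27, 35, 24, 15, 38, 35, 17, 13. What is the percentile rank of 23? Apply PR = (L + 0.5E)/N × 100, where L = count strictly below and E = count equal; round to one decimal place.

29.2

N = 12.
Strictly below 23: 3. Equal to 23: 1.
PR = (3 + 0.5·1)/12 × 100 = 29.2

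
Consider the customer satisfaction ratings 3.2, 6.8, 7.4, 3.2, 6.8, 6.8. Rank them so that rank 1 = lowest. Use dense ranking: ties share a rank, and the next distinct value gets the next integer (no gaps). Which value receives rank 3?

Sorted (ascending): 3.2, 3.2, 6.8, 6.8, 6.8, 7.4
The 2 values of 3.2 share dense rank 1.
The 3 values of 6.8 share dense rank 2.
Remaining distinct values take the next consecutive integers.
Rank 3 → value 7.4.

7.4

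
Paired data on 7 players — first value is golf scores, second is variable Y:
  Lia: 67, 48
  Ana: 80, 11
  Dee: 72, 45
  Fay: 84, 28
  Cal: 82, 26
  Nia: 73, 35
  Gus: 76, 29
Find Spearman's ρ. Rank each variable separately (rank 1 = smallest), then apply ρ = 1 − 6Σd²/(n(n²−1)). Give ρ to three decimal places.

-0.857

Ranks of variable 1: 1, 5, 2, 7, 6, 3, 4
Ranks of variable 2: 7, 1, 6, 3, 2, 5, 4
d = r₁ − r₂: -6, 4, -4, 4, 4, -2, 0
d²: 36, 16, 16, 16, 16, 4, 0; Σd² = 104
ρ = 1 − 6·104/(7·48) = 1 − 624/336 = -0.857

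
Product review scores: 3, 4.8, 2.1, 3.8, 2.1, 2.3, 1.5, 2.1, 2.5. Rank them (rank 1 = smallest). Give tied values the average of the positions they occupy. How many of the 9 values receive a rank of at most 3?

Sorted (ascending): 1.5, 2.1, 2.1, 2.1, 2.3, 2.5, 3, 3.8, 4.8
The 3 values of 2.1 occupy positions 2–4 → average rank 3.
Ranks ≤ 3: {1, 3, 3, 3} → 4 values.

4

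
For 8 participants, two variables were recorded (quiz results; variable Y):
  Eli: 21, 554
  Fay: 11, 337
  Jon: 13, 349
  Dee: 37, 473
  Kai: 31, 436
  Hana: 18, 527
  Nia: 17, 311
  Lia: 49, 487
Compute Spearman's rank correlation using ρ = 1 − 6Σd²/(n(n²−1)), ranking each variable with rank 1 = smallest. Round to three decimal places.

0.571

Ranks of variable 1: 5, 1, 2, 7, 6, 4, 3, 8
Ranks of variable 2: 8, 2, 3, 5, 4, 7, 1, 6
d = r₁ − r₂: -3, -1, -1, 2, 2, -3, 2, 2
d²: 9, 1, 1, 4, 4, 9, 4, 4; Σd² = 36
ρ = 1 − 6·36/(8·63) = 1 − 216/504 = 0.571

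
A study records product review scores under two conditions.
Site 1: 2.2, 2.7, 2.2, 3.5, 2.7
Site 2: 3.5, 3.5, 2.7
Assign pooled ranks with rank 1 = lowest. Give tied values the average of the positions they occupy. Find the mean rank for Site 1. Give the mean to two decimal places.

Sorted (ascending): 2.2, 2.2, 2.7, 2.7, 2.7, 3.5, 3.5, 3.5
The 2 values of 2.2 occupy positions 1–2 → average rank (1+2)/2 = 1.5.
The 3 values of 2.7 occupy positions 3–5 → average rank 4.
The 3 values of 3.5 occupy positions 6–8 → average rank 7.
Site 1 values → pooled ranks: 2.2→1.5, 2.7→4, 2.2→1.5, 3.5→7, 2.7→4
Mean rank = (1.5 + 4 + 1.5 + 7 + 4) / 5 = 3.60

3.60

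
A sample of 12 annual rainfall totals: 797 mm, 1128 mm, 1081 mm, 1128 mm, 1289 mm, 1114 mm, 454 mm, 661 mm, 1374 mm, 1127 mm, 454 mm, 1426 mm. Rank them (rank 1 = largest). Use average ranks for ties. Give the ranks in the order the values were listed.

Sorted (descending): 1426, 1374, 1289, 1128, 1128, 1127, 1114, 1081, 797, 661, 454, 454
The 2 values of 1128 occupy positions 4–5 → average rank (4+5)/2 = 4.5.
The 2 values of 454 occupy positions 11–12 → average rank (11+12)/2 = 11.5.

9, 4.5, 8, 4.5, 3, 7, 11.5, 10, 2, 6, 11.5, 1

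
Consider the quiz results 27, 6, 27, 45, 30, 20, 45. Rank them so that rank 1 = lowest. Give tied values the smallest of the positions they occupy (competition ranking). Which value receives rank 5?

Sorted (ascending): 6, 20, 27, 27, 30, 45, 45
The 2 values of 27 occupy positions 3–4 → each gets rank 3.
The 2 values of 45 occupy positions 6–7 → each gets rank 6.
Rank 5 → value 30.

30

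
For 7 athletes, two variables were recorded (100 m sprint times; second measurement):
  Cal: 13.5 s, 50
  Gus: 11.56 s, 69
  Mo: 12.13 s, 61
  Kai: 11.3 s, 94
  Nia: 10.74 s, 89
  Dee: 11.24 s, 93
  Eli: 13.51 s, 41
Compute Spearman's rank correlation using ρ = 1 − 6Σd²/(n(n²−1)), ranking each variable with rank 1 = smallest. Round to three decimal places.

-0.857

Ranks of variable 1: 6, 4, 5, 3, 1, 2, 7
Ranks of variable 2: 2, 4, 3, 7, 5, 6, 1
d = r₁ − r₂: 4, 0, 2, -4, -4, -4, 6
d²: 16, 0, 4, 16, 16, 16, 36; Σd² = 104
ρ = 1 − 6·104/(7·48) = 1 − 624/336 = -0.857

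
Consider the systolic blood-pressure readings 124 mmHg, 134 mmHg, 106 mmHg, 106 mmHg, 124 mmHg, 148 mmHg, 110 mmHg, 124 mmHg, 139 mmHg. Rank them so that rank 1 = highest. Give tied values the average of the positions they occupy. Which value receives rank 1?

148

Sorted (descending): 148, 139, 134, 124, 124, 124, 110, 106, 106
The 3 values of 124 occupy positions 4–6 → average rank 5.
The 2 values of 106 occupy positions 8–9 → average rank (8+9)/2 = 8.5.
Rank 1 → value 148.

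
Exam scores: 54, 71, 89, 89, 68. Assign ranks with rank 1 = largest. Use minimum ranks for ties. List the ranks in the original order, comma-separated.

5, 3, 1, 1, 4

Sorted (descending): 89, 89, 71, 68, 54
The 2 values of 89 occupy positions 1–2 → each gets rank 1.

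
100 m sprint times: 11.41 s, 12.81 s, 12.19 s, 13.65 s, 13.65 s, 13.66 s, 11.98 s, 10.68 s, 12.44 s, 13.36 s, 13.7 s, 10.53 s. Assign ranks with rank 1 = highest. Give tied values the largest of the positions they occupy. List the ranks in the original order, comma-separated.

Sorted (descending): 13.7, 13.66, 13.65, 13.65, 13.36, 12.81, 12.44, 12.19, 11.98, 11.41, 10.68, 10.53
The 2 values of 13.65 occupy positions 3–4 → each gets rank 4.

10, 6, 8, 4, 4, 2, 9, 11, 7, 5, 1, 12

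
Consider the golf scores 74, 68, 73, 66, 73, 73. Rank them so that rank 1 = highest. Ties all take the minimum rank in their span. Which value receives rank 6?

Sorted (descending): 74, 73, 73, 73, 68, 66
The 3 values of 73 occupy positions 2–4 → each gets rank 2.
Rank 6 → value 66.

66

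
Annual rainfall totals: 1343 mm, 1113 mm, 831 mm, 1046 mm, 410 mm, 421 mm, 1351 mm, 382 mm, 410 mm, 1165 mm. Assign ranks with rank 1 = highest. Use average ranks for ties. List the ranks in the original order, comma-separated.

2, 4, 6, 5, 8.5, 7, 1, 10, 8.5, 3

Sorted (descending): 1351, 1343, 1165, 1113, 1046, 831, 421, 410, 410, 382
The 2 values of 410 occupy positions 8–9 → average rank (8+9)/2 = 8.5.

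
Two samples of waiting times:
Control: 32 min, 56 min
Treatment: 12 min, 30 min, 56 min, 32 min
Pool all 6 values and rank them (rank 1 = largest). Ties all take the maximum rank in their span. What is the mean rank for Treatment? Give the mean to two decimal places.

4.25

Sorted (descending): 56, 56, 32, 32, 30, 12
The 2 values of 56 occupy positions 1–2 → each gets rank 2.
The 2 values of 32 occupy positions 3–4 → each gets rank 4.
Treatment values → pooled ranks: 12→6, 30→5, 56→2, 32→4
Mean rank = (6 + 5 + 2 + 4) / 4 = 4.25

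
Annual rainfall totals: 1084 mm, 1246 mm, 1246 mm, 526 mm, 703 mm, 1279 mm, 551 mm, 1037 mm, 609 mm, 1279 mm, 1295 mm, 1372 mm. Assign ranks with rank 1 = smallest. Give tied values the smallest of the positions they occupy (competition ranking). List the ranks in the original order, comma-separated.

Sorted (ascending): 526, 551, 609, 703, 1037, 1084, 1246, 1246, 1279, 1279, 1295, 1372
The 2 values of 1246 occupy positions 7–8 → each gets rank 7.
The 2 values of 1279 occupy positions 9–10 → each gets rank 9.

6, 7, 7, 1, 4, 9, 2, 5, 3, 9, 11, 12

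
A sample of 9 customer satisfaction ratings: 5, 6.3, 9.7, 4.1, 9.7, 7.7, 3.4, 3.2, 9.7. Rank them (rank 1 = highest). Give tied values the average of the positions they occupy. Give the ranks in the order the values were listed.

Sorted (descending): 9.7, 9.7, 9.7, 7.7, 6.3, 5, 4.1, 3.4, 3.2
The 3 values of 9.7 occupy positions 1–3 → average rank 2.

6, 5, 2, 7, 2, 4, 8, 9, 2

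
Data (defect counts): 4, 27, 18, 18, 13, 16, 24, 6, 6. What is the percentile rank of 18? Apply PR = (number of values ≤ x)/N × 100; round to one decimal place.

77.8

N = 9.
Strictly below 18: 5. Equal to 18: 2.
PR = 7/9 × 100 = 77.8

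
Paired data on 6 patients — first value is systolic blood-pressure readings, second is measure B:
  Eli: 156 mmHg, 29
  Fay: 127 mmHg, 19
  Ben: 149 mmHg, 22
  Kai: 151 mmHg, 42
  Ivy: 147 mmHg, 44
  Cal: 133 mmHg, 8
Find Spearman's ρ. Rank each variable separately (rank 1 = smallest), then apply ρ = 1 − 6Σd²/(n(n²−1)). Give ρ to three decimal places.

Ranks of variable 1: 6, 1, 4, 5, 3, 2
Ranks of variable 2: 4, 2, 3, 5, 6, 1
d = r₁ − r₂: 2, -1, 1, 0, -3, 1
d²: 4, 1, 1, 0, 9, 1; Σd² = 16
ρ = 1 − 6·16/(6·35) = 1 − 96/210 = 0.543

0.543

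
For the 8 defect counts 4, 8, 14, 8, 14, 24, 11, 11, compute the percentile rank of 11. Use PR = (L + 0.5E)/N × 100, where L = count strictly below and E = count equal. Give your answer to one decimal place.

50.0

N = 8.
Strictly below 11: 3. Equal to 11: 2.
PR = (3 + 0.5·2)/8 × 100 = 50.0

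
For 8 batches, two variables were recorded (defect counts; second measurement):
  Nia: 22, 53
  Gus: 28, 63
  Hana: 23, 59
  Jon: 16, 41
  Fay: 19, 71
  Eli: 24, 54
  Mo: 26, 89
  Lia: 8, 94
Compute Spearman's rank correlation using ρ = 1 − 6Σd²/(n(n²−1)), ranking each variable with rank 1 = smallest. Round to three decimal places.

Ranks of variable 1: 4, 8, 5, 2, 3, 6, 7, 1
Ranks of variable 2: 2, 5, 4, 1, 6, 3, 7, 8
d = r₁ − r₂: 2, 3, 1, 1, -3, 3, 0, -7
d²: 4, 9, 1, 1, 9, 9, 0, 49; Σd² = 82
ρ = 1 − 6·82/(8·63) = 1 − 492/504 = 0.024

0.024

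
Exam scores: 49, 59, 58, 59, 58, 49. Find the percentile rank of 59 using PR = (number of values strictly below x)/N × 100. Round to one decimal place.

66.7

N = 6.
Strictly below 59: 4. Equal to 59: 2.
PR = 4/6 × 100 = 66.7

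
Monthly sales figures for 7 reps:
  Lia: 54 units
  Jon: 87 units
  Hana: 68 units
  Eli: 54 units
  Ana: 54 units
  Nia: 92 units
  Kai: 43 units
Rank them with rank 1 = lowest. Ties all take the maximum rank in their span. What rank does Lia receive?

4

Sorted (ascending): 43, 54, 54, 54, 68, 87, 92
The 3 values of 54 occupy positions 2–4 → each gets rank 4.
Lia has value 54 units → rank 4.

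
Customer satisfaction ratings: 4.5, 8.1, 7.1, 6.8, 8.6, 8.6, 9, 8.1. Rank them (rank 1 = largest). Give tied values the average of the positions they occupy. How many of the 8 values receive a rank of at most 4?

Sorted (descending): 9, 8.6, 8.6, 8.1, 8.1, 7.1, 6.8, 4.5
The 2 values of 8.6 occupy positions 2–3 → average rank (2+3)/2 = 2.5.
The 2 values of 8.1 occupy positions 4–5 → average rank (4+5)/2 = 4.5.
Ranks ≤ 4: {1, 2.5, 2.5} → 3 values.

3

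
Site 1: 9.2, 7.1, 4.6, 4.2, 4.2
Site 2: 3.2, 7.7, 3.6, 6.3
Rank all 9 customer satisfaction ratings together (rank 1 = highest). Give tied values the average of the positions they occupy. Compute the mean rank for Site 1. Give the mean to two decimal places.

4.40

Sorted (descending): 9.2, 7.7, 7.1, 6.3, 4.6, 4.2, 4.2, 3.6, 3.2
The 2 values of 4.2 occupy positions 6–7 → average rank (6+7)/2 = 6.5.
Site 1 values → pooled ranks: 9.2→1, 7.1→3, 4.6→5, 4.2→6.5, 4.2→6.5
Mean rank = (1 + 3 + 5 + 6.5 + 6.5) / 5 = 4.40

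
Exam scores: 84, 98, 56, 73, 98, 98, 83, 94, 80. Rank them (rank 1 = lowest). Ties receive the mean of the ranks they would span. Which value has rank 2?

Sorted (ascending): 56, 73, 80, 83, 84, 94, 98, 98, 98
The 3 values of 98 occupy positions 7–9 → average rank 8.
Rank 2 → value 73.

73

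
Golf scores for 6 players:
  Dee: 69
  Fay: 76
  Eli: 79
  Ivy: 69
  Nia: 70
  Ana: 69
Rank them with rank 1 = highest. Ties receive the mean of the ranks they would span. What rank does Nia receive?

3

Sorted (descending): 79, 76, 70, 69, 69, 69
The 3 values of 69 occupy positions 4–6 → average rank 5.
Nia has value 70 → rank 3.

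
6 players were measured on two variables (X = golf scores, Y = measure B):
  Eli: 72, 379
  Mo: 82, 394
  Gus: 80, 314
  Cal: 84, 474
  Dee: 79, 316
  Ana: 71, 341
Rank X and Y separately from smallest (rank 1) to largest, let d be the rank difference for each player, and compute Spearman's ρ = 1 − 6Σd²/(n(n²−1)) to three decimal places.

Ranks of variable 1: 2, 5, 4, 6, 3, 1
Ranks of variable 2: 4, 5, 1, 6, 2, 3
d = r₁ − r₂: -2, 0, 3, 0, 1, -2
d²: 4, 0, 9, 0, 1, 4; Σd² = 18
ρ = 1 − 6·18/(6·35) = 1 − 108/210 = 0.486

0.486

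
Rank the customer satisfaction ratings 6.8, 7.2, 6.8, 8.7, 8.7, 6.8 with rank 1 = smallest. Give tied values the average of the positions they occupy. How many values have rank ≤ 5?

Sorted (ascending): 6.8, 6.8, 6.8, 7.2, 8.7, 8.7
The 3 values of 6.8 occupy positions 1–3 → average rank 2.
The 2 values of 8.7 occupy positions 5–6 → average rank (5+6)/2 = 5.5.
Ranks ≤ 5: {2, 2, 2, 4} → 4 values.

4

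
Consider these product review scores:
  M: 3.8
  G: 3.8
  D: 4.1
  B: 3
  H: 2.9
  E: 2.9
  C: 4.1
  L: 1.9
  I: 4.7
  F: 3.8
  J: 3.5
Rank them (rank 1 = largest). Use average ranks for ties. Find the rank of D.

Sorted (descending): 4.7, 4.1, 4.1, 3.8, 3.8, 3.8, 3.5, 3, 2.9, 2.9, 1.9
The 2 values of 4.1 occupy positions 2–3 → average rank (2+3)/2 = 2.5.
The 3 values of 3.8 occupy positions 4–6 → average rank 5.
The 2 values of 2.9 occupy positions 9–10 → average rank (9+10)/2 = 9.5.
D has value 4.1 → rank 2.5.

2.5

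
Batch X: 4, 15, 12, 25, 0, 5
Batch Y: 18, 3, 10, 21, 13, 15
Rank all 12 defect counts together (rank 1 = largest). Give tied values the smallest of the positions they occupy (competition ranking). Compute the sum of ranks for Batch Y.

34

Sorted (descending): 25, 21, 18, 15, 15, 13, 12, 10, 5, 4, 3, 0
The 2 values of 15 occupy positions 4–5 → each gets rank 4.
Batch Y values → pooled ranks: 18→3, 3→11, 10→8, 21→2, 13→6, 15→4
Rank sum = 3 + 11 + 8 + 2 + 6 + 4 = 34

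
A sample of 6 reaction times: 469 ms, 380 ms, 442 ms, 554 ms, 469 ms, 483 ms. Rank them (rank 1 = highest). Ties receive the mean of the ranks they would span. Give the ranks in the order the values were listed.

Sorted (descending): 554, 483, 469, 469, 442, 380
The 2 values of 469 occupy positions 3–4 → average rank (3+4)/2 = 3.5.

3.5, 6, 5, 1, 3.5, 2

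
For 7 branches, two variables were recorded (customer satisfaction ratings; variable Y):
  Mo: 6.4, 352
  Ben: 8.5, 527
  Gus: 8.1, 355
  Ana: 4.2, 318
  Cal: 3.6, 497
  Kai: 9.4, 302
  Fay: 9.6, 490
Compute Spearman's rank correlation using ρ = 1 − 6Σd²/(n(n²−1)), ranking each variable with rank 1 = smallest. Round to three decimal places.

-0.036

Ranks of variable 1: 3, 5, 4, 2, 1, 6, 7
Ranks of variable 2: 3, 7, 4, 2, 6, 1, 5
d = r₁ − r₂: 0, -2, 0, 0, -5, 5, 2
d²: 0, 4, 0, 0, 25, 25, 4; Σd² = 58
ρ = 1 − 6·58/(7·48) = 1 − 348/336 = -0.036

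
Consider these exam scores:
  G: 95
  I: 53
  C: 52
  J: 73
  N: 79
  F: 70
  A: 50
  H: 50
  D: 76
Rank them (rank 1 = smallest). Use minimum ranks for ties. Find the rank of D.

Sorted (ascending): 50, 50, 52, 53, 70, 73, 76, 79, 95
The 2 values of 50 occupy positions 1–2 → each gets rank 1.
D has value 76 → rank 7.

7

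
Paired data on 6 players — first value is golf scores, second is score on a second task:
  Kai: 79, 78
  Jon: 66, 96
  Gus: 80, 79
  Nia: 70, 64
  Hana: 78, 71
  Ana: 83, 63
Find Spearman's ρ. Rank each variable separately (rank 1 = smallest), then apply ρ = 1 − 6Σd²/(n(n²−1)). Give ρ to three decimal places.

-0.429

Ranks of variable 1: 4, 1, 5, 2, 3, 6
Ranks of variable 2: 4, 6, 5, 2, 3, 1
d = r₁ − r₂: 0, -5, 0, 0, 0, 5
d²: 0, 25, 0, 0, 0, 25; Σd² = 50
ρ = 1 − 6·50/(6·35) = 1 − 300/210 = -0.429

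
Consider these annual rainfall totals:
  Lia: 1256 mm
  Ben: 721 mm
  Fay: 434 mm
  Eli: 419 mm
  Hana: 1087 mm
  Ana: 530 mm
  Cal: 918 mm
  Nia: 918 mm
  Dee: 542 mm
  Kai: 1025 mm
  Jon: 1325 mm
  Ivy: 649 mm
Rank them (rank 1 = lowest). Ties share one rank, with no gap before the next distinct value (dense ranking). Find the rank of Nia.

7

Sorted (ascending): 419, 434, 530, 542, 649, 721, 918, 918, 1025, 1087, 1256, 1325
The 2 values of 918 share dense rank 7.
Remaining distinct values take the next consecutive integers.
Nia has value 918 mm → rank 7.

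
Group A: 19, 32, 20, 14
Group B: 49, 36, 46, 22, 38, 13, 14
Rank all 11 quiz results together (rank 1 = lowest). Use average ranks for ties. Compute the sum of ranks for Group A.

Sorted (ascending): 13, 14, 14, 19, 20, 22, 32, 36, 38, 46, 49
The 2 values of 14 occupy positions 2–3 → average rank (2+3)/2 = 2.5.
Group A values → pooled ranks: 19→4, 32→7, 20→5, 14→2.5
Rank sum = 4 + 7 + 5 + 2.5 = 18.5

18.5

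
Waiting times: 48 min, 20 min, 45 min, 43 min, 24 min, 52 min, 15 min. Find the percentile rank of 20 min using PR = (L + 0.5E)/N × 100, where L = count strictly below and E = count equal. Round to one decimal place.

N = 7.
Strictly below 20: 1. Equal to 20: 1.
PR = (1 + 0.5·1)/7 × 100 = 21.4

21.4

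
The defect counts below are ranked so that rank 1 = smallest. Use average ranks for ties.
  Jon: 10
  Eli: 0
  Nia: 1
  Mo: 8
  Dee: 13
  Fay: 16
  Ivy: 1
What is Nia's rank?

2.5

Sorted (ascending): 0, 1, 1, 8, 10, 13, 16
The 2 values of 1 occupy positions 2–3 → average rank (2+3)/2 = 2.5.
Nia has value 1 → rank 2.5.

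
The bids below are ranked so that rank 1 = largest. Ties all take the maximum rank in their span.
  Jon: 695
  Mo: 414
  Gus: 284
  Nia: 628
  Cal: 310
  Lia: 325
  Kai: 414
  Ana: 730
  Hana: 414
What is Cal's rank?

Sorted (descending): 730, 695, 628, 414, 414, 414, 325, 310, 284
The 3 values of 414 occupy positions 4–6 → each gets rank 6.
Cal has value 310 → rank 8.

8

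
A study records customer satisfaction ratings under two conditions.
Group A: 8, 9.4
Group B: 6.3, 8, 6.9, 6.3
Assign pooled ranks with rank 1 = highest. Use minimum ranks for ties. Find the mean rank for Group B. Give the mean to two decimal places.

Sorted (descending): 9.4, 8, 8, 6.9, 6.3, 6.3
The 2 values of 8 occupy positions 2–3 → each gets rank 2.
The 2 values of 6.3 occupy positions 5–6 → each gets rank 5.
Group B values → pooled ranks: 6.3→5, 8→2, 6.9→4, 6.3→5
Mean rank = (5 + 2 + 4 + 5) / 4 = 4.00

4.00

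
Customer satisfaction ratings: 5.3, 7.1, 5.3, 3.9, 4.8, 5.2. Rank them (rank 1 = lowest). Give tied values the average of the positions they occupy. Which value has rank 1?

Sorted (ascending): 3.9, 4.8, 5.2, 5.3, 5.3, 7.1
The 2 values of 5.3 occupy positions 4–5 → average rank (4+5)/2 = 4.5.
Rank 1 → value 3.9.

3.9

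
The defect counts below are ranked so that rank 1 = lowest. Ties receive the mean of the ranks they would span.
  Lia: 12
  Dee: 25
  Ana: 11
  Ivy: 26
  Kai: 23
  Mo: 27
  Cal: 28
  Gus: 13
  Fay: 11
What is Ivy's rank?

Sorted (ascending): 11, 11, 12, 13, 23, 25, 26, 27, 28
The 2 values of 11 occupy positions 1–2 → average rank (1+2)/2 = 1.5.
Ivy has value 26 → rank 7.

7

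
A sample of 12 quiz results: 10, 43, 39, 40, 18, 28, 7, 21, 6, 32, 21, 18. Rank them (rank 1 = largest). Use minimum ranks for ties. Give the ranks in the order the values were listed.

10, 1, 3, 2, 8, 5, 11, 6, 12, 4, 6, 8

Sorted (descending): 43, 40, 39, 32, 28, 21, 21, 18, 18, 10, 7, 6
The 2 values of 21 occupy positions 6–7 → each gets rank 6.
The 2 values of 18 occupy positions 8–9 → each gets rank 8.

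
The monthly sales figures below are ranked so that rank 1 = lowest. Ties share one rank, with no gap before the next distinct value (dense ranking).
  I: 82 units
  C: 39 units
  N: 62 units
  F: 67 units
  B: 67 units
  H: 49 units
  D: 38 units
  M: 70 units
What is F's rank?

5

Sorted (ascending): 38, 39, 49, 62, 67, 67, 70, 82
The 2 values of 67 share dense rank 5.
Remaining distinct values take the next consecutive integers.
F has value 67 units → rank 5.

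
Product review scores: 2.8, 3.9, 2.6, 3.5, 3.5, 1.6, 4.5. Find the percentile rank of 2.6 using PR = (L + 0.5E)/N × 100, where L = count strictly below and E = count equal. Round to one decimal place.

N = 7.
Strictly below 2.6: 1. Equal to 2.6: 1.
PR = (1 + 0.5·1)/7 × 100 = 21.4

21.4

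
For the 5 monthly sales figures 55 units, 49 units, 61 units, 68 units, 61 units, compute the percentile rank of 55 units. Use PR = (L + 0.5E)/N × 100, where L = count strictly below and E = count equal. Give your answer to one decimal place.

30.0

N = 5.
Strictly below 55: 1. Equal to 55: 1.
PR = (1 + 0.5·1)/5 × 100 = 30.0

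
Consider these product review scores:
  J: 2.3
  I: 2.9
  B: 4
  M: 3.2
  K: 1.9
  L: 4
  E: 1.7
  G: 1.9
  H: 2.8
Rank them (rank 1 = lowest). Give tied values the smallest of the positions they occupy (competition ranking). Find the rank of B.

8

Sorted (ascending): 1.7, 1.9, 1.9, 2.3, 2.8, 2.9, 3.2, 4, 4
The 2 values of 1.9 occupy positions 2–3 → each gets rank 2.
The 2 values of 4 occupy positions 8–9 → each gets rank 8.
B has value 4 → rank 8.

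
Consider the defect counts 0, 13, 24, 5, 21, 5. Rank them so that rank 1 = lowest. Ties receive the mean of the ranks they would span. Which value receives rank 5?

Sorted (ascending): 0, 5, 5, 13, 21, 24
The 2 values of 5 occupy positions 2–3 → average rank (2+3)/2 = 2.5.
Rank 5 → value 21.

21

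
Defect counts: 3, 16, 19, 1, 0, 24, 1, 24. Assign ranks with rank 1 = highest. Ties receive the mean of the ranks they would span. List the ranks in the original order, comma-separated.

Sorted (descending): 24, 24, 19, 16, 3, 1, 1, 0
The 2 values of 24 occupy positions 1–2 → average rank (1+2)/2 = 1.5.
The 2 values of 1 occupy positions 6–7 → average rank (6+7)/2 = 6.5.

5, 4, 3, 6.5, 8, 1.5, 6.5, 1.5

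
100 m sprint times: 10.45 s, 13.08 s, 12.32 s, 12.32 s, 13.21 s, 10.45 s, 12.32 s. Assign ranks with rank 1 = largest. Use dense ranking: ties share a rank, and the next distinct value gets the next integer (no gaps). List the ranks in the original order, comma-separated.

Sorted (descending): 13.21, 13.08, 12.32, 12.32, 12.32, 10.45, 10.45
The 3 values of 12.32 share dense rank 3.
The 2 values of 10.45 share dense rank 4.
Remaining distinct values take the next consecutive integers.

4, 2, 3, 3, 1, 4, 3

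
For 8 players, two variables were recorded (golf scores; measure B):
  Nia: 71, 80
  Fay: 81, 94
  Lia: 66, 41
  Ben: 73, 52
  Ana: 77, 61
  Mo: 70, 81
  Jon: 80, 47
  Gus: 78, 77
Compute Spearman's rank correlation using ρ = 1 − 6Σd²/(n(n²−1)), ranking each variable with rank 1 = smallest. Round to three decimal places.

0.262

Ranks of variable 1: 3, 8, 1, 4, 5, 2, 7, 6
Ranks of variable 2: 6, 8, 1, 3, 4, 7, 2, 5
d = r₁ − r₂: -3, 0, 0, 1, 1, -5, 5, 1
d²: 9, 0, 0, 1, 1, 25, 25, 1; Σd² = 62
ρ = 1 − 6·62/(8·63) = 1 − 372/504 = 0.262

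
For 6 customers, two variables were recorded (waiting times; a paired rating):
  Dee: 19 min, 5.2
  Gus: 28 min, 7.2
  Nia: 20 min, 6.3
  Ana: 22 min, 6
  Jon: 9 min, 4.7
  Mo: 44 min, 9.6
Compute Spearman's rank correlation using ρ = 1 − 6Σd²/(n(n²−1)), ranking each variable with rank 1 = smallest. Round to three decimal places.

0.943

Ranks of variable 1: 2, 5, 3, 4, 1, 6
Ranks of variable 2: 2, 5, 4, 3, 1, 6
d = r₁ − r₂: 0, 0, -1, 1, 0, 0
d²: 0, 0, 1, 1, 0, 0; Σd² = 2
ρ = 1 − 6·2/(6·35) = 1 − 12/210 = 0.943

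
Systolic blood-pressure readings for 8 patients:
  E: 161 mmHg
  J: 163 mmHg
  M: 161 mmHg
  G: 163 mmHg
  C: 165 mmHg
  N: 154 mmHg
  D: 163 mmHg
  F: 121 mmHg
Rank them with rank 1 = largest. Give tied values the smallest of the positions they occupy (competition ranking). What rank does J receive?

2

Sorted (descending): 165, 163, 163, 163, 161, 161, 154, 121
The 3 values of 163 occupy positions 2–4 → each gets rank 2.
The 2 values of 161 occupy positions 5–6 → each gets rank 5.
J has value 163 mmHg → rank 2.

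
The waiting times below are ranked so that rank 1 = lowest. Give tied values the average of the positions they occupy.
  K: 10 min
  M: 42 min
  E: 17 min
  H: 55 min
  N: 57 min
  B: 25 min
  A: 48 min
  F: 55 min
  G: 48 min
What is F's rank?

Sorted (ascending): 10, 17, 25, 42, 48, 48, 55, 55, 57
The 2 values of 48 occupy positions 5–6 → average rank (5+6)/2 = 5.5.
The 2 values of 55 occupy positions 7–8 → average rank (7+8)/2 = 7.5.
F has value 55 min → rank 7.5.

7.5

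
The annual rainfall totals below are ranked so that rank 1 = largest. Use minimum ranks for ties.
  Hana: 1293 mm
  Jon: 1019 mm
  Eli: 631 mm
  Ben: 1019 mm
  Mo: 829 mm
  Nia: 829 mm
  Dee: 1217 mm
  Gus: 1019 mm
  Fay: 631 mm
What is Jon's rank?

3

Sorted (descending): 1293, 1217, 1019, 1019, 1019, 829, 829, 631, 631
The 3 values of 1019 occupy positions 3–5 → each gets rank 3.
The 2 values of 829 occupy positions 6–7 → each gets rank 6.
The 2 values of 631 occupy positions 8–9 → each gets rank 8.
Jon has value 1019 mm → rank 3.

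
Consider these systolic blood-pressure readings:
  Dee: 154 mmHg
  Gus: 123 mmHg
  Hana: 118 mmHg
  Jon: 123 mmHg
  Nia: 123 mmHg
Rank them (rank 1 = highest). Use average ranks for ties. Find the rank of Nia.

Sorted (descending): 154, 123, 123, 123, 118
The 3 values of 123 occupy positions 2–4 → average rank 3.
Nia has value 123 mmHg → rank 3.

3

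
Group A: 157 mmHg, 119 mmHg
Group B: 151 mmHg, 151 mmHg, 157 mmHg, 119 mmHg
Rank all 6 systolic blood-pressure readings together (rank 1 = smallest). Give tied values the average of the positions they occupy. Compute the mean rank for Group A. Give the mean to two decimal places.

3.50

Sorted (ascending): 119, 119, 151, 151, 157, 157
The 2 values of 119 occupy positions 1–2 → average rank (1+2)/2 = 1.5.
The 2 values of 151 occupy positions 3–4 → average rank (3+4)/2 = 3.5.
The 2 values of 157 occupy positions 5–6 → average rank (5+6)/2 = 5.5.
Group A values → pooled ranks: 157→5.5, 119→1.5
Mean rank = (5.5 + 1.5) / 2 = 3.50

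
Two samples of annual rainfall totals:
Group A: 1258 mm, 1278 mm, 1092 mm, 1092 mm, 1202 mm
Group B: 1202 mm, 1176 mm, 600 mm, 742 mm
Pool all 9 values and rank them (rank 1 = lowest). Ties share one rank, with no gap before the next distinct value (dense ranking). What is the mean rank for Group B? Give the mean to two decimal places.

Sorted (ascending): 600, 742, 1092, 1092, 1176, 1202, 1202, 1258, 1278
The 2 values of 1092 share dense rank 3.
The 2 values of 1202 share dense rank 5.
Remaining distinct values take the next consecutive integers.
Group B values → pooled ranks: 1202→5, 1176→4, 600→1, 742→2
Mean rank = (5 + 4 + 1 + 2) / 4 = 3.00

3.00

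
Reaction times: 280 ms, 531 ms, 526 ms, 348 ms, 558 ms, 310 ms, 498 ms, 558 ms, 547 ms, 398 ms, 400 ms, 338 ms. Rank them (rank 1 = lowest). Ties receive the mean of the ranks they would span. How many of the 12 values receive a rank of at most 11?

10

Sorted (ascending): 280, 310, 338, 348, 398, 400, 498, 526, 531, 547, 558, 558
The 2 values of 558 occupy positions 11–12 → average rank (11+12)/2 = 11.5.
Ranks ≤ 11: {1, 2, 3, 4, 5, 6, 7, 8, 9, 10} → 10 values.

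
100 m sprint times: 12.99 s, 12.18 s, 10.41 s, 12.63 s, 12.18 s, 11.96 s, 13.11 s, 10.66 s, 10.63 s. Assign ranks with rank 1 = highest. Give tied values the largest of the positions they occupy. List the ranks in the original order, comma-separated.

Sorted (descending): 13.11, 12.99, 12.63, 12.18, 12.18, 11.96, 10.66, 10.63, 10.41
The 2 values of 12.18 occupy positions 4–5 → each gets rank 5.

2, 5, 9, 3, 5, 6, 1, 7, 8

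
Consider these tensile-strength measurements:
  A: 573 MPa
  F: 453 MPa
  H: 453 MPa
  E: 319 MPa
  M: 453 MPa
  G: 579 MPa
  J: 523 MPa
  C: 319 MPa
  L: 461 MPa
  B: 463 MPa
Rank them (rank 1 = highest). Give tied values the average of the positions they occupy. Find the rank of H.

Sorted (descending): 579, 573, 523, 463, 461, 453, 453, 453, 319, 319
The 3 values of 453 occupy positions 6–8 → average rank 7.
The 2 values of 319 occupy positions 9–10 → average rank (9+10)/2 = 9.5.
H has value 453 MPa → rank 7.

7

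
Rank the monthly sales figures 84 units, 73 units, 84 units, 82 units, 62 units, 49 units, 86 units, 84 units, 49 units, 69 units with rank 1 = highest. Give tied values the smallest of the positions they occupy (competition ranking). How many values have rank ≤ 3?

4

Sorted (descending): 86, 84, 84, 84, 82, 73, 69, 62, 49, 49
The 3 values of 84 occupy positions 2–4 → each gets rank 2.
The 2 values of 49 occupy positions 9–10 → each gets rank 9.
Ranks ≤ 3: {1, 2, 2, 2} → 4 values.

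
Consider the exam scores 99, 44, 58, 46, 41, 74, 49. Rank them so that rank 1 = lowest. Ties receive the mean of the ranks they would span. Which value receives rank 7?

Sorted (ascending): 41, 44, 46, 49, 58, 74, 99
No ties — each value takes its position as its rank.
Rank 7 → value 99.

99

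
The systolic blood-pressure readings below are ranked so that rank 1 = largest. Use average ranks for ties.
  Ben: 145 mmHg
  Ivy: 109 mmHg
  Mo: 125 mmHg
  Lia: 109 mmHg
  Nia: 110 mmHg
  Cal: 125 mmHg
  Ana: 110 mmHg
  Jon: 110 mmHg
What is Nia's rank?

Sorted (descending): 145, 125, 125, 110, 110, 110, 109, 109
The 2 values of 125 occupy positions 2–3 → average rank (2+3)/2 = 2.5.
The 3 values of 110 occupy positions 4–6 → average rank 5.
The 2 values of 109 occupy positions 7–8 → average rank (7+8)/2 = 7.5.
Nia has value 110 mmHg → rank 5.

5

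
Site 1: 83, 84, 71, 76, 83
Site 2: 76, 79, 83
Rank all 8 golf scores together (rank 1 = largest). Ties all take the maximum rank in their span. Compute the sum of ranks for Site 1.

Sorted (descending): 84, 83, 83, 83, 79, 76, 76, 71
The 3 values of 83 occupy positions 2–4 → each gets rank 4.
The 2 values of 76 occupy positions 6–7 → each gets rank 7.
Site 1 values → pooled ranks: 83→4, 84→1, 71→8, 76→7, 83→4
Rank sum = 4 + 1 + 8 + 7 + 4 = 24

24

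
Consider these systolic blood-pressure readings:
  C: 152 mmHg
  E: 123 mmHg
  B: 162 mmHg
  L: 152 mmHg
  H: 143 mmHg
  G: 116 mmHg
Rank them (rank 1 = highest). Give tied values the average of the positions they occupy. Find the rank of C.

Sorted (descending): 162, 152, 152, 143, 123, 116
The 2 values of 152 occupy positions 2–3 → average rank (2+3)/2 = 2.5.
C has value 152 mmHg → rank 2.5.

2.5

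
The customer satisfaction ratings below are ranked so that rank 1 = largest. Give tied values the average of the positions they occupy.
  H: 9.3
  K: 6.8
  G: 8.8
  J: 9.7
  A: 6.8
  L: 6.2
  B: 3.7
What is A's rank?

Sorted (descending): 9.7, 9.3, 8.8, 6.8, 6.8, 6.2, 3.7
The 2 values of 6.8 occupy positions 4–5 → average rank (4+5)/2 = 4.5.
A has value 6.8 → rank 4.5.

4.5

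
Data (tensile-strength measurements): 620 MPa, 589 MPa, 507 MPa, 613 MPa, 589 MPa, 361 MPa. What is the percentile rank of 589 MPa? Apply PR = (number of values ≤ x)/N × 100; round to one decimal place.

66.7

N = 6.
Strictly below 589: 2. Equal to 589: 2.
PR = 4/6 × 100 = 66.7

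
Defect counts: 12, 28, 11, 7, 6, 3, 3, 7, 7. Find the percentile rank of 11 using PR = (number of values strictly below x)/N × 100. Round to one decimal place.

66.7

N = 9.
Strictly below 11: 6. Equal to 11: 1.
PR = 6/9 × 100 = 66.7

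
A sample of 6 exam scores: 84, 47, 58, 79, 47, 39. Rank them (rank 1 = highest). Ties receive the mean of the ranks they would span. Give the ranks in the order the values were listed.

1, 4.5, 3, 2, 4.5, 6

Sorted (descending): 84, 79, 58, 47, 47, 39
The 2 values of 47 occupy positions 4–5 → average rank (4+5)/2 = 4.5.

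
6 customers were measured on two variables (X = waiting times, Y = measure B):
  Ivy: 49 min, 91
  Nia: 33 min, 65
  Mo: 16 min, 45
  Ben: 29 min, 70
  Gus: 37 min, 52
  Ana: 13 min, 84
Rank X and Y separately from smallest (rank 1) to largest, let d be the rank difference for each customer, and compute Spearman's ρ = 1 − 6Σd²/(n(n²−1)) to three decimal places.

Ranks of variable 1: 6, 4, 2, 3, 5, 1
Ranks of variable 2: 6, 3, 1, 4, 2, 5
d = r₁ − r₂: 0, 1, 1, -1, 3, -4
d²: 0, 1, 1, 1, 9, 16; Σd² = 28
ρ = 1 − 6·28/(6·35) = 1 − 168/210 = 0.200

0.200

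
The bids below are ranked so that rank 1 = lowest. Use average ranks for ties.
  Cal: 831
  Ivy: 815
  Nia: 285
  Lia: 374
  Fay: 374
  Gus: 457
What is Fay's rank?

2.5

Sorted (ascending): 285, 374, 374, 457, 815, 831
The 2 values of 374 occupy positions 2–3 → average rank (2+3)/2 = 2.5.
Fay has value 374 → rank 2.5.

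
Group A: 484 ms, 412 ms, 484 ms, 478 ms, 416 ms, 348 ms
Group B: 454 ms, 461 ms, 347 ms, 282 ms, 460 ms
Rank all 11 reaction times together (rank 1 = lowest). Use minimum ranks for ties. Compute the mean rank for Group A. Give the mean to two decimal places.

6.83

Sorted (ascending): 282, 347, 348, 412, 416, 454, 460, 461, 478, 484, 484
The 2 values of 484 occupy positions 10–11 → each gets rank 10.
Group A values → pooled ranks: 484→10, 412→4, 484→10, 478→9, 416→5, 348→3
Mean rank = (10 + 4 + 10 + 9 + 5 + 3) / 6 = 6.83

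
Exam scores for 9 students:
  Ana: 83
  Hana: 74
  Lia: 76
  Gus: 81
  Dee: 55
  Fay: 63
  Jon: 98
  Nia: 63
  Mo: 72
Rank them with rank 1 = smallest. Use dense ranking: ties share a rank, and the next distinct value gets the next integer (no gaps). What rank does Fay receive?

2

Sorted (ascending): 55, 63, 63, 72, 74, 76, 81, 83, 98
The 2 values of 63 share dense rank 2.
Remaining distinct values take the next consecutive integers.
Fay has value 63 → rank 2.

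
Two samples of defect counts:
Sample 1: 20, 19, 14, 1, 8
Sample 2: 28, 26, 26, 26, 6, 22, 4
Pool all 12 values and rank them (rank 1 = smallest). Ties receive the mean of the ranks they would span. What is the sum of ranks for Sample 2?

55

Sorted (ascending): 1, 4, 6, 8, 14, 19, 20, 22, 26, 26, 26, 28
The 3 values of 26 occupy positions 9–11 → average rank 10.
Sample 2 values → pooled ranks: 28→12, 26→10, 26→10, 26→10, 6→3, 22→8, 4→2
Rank sum = 12 + 10 + 10 + 10 + 3 + 8 + 2 = 55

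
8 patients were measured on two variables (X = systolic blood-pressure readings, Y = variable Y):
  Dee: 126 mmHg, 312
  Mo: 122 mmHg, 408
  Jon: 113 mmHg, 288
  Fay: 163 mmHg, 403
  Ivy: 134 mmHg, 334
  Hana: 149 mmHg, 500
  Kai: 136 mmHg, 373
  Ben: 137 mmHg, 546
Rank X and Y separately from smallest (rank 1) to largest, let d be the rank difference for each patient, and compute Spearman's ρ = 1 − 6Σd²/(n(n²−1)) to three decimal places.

0.619

Ranks of variable 1: 3, 2, 1, 8, 4, 7, 5, 6
Ranks of variable 2: 2, 6, 1, 5, 3, 7, 4, 8
d = r₁ − r₂: 1, -4, 0, 3, 1, 0, 1, -2
d²: 1, 16, 0, 9, 1, 0, 1, 4; Σd² = 32
ρ = 1 − 6·32/(8·63) = 1 − 192/504 = 0.619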